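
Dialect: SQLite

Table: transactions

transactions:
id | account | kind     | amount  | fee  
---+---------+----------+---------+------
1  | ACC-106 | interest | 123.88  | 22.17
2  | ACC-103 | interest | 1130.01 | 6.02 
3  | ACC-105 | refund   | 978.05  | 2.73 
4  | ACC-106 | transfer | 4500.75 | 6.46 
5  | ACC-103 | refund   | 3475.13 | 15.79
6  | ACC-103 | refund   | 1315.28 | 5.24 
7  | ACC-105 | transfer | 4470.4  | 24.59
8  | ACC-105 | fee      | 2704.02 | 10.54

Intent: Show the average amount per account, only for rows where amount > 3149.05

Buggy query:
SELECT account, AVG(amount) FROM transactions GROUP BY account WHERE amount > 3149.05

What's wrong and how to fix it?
Bug: WHERE cannot follow GROUP BY

Fix: Place WHERE between FROM and GROUP BY

Corrected query:
SELECT account, AVG(amount) FROM transactions WHERE amount > 3149.05 GROUP BY account

Result:
account | AVG(amount)
--------+------------
ACC-103 | 3475.13    
ACC-105 | 4470.4     
ACC-106 | 4500.75    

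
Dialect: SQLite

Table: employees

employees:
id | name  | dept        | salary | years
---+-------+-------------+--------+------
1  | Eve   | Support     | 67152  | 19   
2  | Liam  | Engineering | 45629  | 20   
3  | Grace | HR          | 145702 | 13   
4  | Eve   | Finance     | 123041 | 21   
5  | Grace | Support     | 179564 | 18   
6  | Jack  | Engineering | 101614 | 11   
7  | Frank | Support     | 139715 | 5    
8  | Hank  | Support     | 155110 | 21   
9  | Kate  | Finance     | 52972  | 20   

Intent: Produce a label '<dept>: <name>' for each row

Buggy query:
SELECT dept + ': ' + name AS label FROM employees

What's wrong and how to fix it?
Bug: SQLite uses || for string concatenation; + coerces text to numbers (yielding 0)

Fix: Use the || operator for string concatenation

Corrected query:
SELECT dept || ': ' || name AS label FROM employees

Result:
label            
-----------------
Support: Eve     
Engineering: Liam
HR: Grace        
Finance: Eve     
Support: Grace   
Engineering: Jack
Support: Frank   
Support: Hank    
Finance: Kate    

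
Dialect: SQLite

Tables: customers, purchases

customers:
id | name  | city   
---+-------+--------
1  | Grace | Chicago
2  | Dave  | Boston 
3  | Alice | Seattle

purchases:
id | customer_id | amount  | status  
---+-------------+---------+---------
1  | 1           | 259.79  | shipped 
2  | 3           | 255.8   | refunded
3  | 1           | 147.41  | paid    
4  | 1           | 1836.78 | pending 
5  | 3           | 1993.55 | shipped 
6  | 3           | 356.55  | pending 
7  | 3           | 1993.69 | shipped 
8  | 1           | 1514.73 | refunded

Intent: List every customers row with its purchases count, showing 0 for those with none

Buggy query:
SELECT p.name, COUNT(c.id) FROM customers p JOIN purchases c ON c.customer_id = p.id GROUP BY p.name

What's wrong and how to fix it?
Bug: INNER JOIN drops customers rows that have no matching purchases rows

Fix: Use LEFT JOIN so parents without children still appear (COUNT(c.id) gives 0)

Corrected query:
SELECT p.name, COUNT(c.id) FROM customers p LEFT JOIN purchases c ON c.customer_id = p.id GROUP BY p.name

Result:
name  | COUNT(c.id)
------+------------
Alice | 4          
Dave  | 0          
Grace | 4          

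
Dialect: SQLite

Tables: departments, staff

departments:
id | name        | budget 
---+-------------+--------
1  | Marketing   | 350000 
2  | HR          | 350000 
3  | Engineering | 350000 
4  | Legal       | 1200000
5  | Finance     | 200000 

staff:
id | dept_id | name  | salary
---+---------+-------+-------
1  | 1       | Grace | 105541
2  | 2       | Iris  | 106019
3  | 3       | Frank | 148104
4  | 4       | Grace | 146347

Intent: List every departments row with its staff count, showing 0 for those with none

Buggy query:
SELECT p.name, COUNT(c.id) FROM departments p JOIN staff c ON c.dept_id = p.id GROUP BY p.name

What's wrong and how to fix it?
Bug: INNER JOIN drops departments rows that have no matching staff rows

Fix: Switch to LEFT JOIN to retain unmatched parent rows

Corrected query:
SELECT p.name, COUNT(c.id) FROM departments p LEFT JOIN staff c ON c.dept_id = p.id GROUP BY p.name

Result:
name        | COUNT(c.id)
------------+------------
Engineering | 1          
Finance     | 0          
HR          | 1          
Legal       | 1          
Marketing   | 1          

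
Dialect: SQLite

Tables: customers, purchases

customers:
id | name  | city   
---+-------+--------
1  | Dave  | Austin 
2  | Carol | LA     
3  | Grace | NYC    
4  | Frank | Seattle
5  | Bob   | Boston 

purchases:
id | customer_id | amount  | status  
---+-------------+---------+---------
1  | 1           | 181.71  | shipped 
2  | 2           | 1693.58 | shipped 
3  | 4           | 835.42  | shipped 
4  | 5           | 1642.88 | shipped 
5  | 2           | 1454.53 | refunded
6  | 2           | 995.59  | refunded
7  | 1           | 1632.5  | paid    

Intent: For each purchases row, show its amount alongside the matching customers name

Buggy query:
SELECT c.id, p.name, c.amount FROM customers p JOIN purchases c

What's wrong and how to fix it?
Bug: Missing join condition: each purchases row is matched to all customers rows instead of just its own

Fix: Add ON c.customer_id = p.id to the JOIN

Corrected query:
SELECT c.id, p.name, c.amount FROM customers p JOIN purchases c ON c.customer_id = p.id

Result:
id | name  | amount 
---+-------+--------
1  | Dave  | 181.71 
2  | Carol | 1693.58
3  | Frank | 835.42 
4  | Bob   | 1642.88
5  | Carol | 1454.53
6  | Carol | 995.59 
7  | Dave  | 1632.5 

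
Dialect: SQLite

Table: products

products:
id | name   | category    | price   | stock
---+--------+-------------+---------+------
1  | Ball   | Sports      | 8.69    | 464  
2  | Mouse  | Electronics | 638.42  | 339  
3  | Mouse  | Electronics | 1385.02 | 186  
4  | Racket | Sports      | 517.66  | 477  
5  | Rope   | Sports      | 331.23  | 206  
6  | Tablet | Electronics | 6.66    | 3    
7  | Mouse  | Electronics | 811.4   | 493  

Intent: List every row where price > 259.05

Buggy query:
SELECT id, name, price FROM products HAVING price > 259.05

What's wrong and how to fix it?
Bug: This is a non-aggregate query (no GROUP BY, no aggregates), so in SQLite the HAVING clause is invalid here; a row-level condition belongs in WHERE

Fix: Replace HAVING with WHERE since the condition applies to individual rows

Corrected query:
SELECT id, name, price FROM products WHERE price > 259.05

Result:
id | name   | price  
---+--------+--------
2  | Mouse  | 638.42 
3  | Mouse  | 1385.02
4  | Racket | 517.66 
5  | Rope   | 331.23 
7  | Mouse  | 811.4  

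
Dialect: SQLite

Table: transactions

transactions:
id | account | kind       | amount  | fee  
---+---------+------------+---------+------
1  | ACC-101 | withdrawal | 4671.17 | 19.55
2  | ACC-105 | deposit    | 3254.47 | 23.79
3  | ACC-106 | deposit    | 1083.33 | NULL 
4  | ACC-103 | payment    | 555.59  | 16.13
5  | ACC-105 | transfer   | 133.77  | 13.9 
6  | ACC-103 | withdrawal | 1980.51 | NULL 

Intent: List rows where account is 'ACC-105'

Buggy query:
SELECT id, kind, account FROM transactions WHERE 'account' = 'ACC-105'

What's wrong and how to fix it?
Bug: 'account' in single quotes is a string literal, not the column; the comparison is literal-vs-literal and never true

Fix: Reference the column as account without single quotes

Corrected query:
SELECT id, kind, account FROM transactions WHERE account = 'ACC-105'

Result:
id | kind     | account
---+----------+--------
2  | deposit  | ACC-105
5  | transfer | ACC-105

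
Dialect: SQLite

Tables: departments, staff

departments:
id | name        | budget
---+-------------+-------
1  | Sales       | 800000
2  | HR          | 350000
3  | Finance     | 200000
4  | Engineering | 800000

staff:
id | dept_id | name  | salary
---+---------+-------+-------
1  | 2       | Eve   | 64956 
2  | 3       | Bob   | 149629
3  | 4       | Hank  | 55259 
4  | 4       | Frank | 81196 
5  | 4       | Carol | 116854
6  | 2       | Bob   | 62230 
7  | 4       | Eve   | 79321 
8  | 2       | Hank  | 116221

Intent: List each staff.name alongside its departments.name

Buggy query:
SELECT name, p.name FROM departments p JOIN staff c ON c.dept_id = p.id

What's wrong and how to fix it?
Bug: Both tables have a 'name' column; the unqualified reference is ambiguous

Fix: Qualify the column with its table alias (c.name)

Corrected query:
SELECT c.name, p.name FROM departments p JOIN staff c ON c.dept_id = p.id

Result:
name  | name       
------+------------
Eve   | HR         
Bob   | Finance    
Hank  | Engineering
Frank | Engineering
Carol | Engineering
Bob   | HR         
Eve   | Engineering
Hank  | HR         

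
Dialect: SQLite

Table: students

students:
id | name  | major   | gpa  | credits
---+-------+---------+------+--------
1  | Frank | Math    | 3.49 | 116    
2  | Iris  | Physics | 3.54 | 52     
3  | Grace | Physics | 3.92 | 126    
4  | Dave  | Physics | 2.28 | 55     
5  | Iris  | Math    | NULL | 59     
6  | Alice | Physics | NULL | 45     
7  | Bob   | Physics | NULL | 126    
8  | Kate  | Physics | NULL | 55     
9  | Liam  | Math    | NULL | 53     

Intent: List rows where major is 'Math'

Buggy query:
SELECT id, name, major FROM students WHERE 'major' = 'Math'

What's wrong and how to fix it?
Bug: 'major' in single quotes is a string literal, not the column; the comparison is literal-vs-literal and never true

Fix: Remove the quotes around the column name (or use double quotes for an identifier)

Corrected query:
SELECT id, name, major FROM students WHERE major = 'Math'

Result:
id | name  | major
---+-------+------
1  | Frank | Math 
5  | Iris  | Math 
9  | Liam  | Math 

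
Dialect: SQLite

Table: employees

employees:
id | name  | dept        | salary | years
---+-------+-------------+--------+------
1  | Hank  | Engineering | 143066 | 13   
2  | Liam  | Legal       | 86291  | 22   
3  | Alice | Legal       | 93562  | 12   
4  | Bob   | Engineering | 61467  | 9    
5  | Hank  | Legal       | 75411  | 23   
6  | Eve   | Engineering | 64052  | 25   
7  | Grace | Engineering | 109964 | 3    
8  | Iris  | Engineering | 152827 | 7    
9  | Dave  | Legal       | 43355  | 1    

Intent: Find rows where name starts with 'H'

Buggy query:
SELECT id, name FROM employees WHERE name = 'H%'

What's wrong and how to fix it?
Bug: Wildcards only work with LIKE; '=' treats '%' as a literal character

Fix: Use LIKE for wildcard pattern matching

Corrected query:
SELECT id, name FROM employees WHERE name LIKE 'H%'

Result:
id | name
---+-----
1  | Hank
5  | Hank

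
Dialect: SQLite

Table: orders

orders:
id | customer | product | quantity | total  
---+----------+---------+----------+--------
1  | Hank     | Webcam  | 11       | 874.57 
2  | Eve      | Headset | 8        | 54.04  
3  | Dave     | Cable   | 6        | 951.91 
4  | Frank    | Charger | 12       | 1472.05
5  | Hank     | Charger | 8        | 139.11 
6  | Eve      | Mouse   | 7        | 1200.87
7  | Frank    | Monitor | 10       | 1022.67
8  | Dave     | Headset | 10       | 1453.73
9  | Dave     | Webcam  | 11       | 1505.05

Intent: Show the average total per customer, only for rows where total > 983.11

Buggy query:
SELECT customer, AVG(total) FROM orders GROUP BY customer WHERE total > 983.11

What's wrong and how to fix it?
Bug: WHERE cannot follow GROUP BY

Fix: Move the WHERE clause before GROUP BY

Corrected query:
SELECT customer, AVG(total) FROM orders WHERE total > 983.11 GROUP BY customer

Result:
customer | AVG(total)
---------+-----------
Dave     | 1479.39   
Eve      | 1200.87   
Frank    | 1247.36   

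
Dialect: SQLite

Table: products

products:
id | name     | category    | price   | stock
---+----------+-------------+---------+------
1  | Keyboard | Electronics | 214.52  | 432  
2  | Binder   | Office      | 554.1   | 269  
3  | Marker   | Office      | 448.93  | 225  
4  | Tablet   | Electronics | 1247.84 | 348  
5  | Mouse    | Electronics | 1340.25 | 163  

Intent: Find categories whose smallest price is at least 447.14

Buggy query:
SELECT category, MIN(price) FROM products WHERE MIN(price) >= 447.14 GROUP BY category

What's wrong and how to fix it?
Bug: Aggregates like MIN are computed per group after WHERE runs

Fix: Replace WHERE with HAVING after the GROUP BY

Corrected query:
SELECT category, MIN(price) FROM products GROUP BY category HAVING MIN(price) >= 447.14

Result:
category | MIN(price)
---------+-----------
Office   | 448.93    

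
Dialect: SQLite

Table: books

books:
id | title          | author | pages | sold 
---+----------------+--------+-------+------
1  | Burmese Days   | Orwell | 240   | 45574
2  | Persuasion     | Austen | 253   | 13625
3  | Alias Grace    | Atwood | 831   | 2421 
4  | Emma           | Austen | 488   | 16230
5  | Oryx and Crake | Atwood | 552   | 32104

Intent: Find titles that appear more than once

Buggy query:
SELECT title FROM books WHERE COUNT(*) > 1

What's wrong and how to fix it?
Bug: COUNT(*) is an aggregate and cannot be used in WHERE

Fix: Group first, then use HAVING for the count condition

Corrected query:
SELECT title FROM books GROUP BY title HAVING COUNT(*) > 1

Result:
(no rows)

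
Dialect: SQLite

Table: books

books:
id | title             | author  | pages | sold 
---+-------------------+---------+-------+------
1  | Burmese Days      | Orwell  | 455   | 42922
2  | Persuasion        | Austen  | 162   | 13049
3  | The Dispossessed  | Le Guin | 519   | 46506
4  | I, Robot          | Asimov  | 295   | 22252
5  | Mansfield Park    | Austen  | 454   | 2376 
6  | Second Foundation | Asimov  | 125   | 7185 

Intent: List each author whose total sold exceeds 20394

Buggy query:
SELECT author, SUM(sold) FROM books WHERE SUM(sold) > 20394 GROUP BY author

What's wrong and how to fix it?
Bug: WHERE runs before GROUP BY, so aggregates aren't available there

Fix: Use HAVING (which filters groups after aggregation) instead of WHERE

Corrected query:
SELECT author, SUM(sold) FROM books GROUP BY author HAVING SUM(sold) > 20394

Result:
author  | SUM(sold)
--------+----------
Asimov  | 29437    
Le Guin | 46506    
Orwell  | 42922    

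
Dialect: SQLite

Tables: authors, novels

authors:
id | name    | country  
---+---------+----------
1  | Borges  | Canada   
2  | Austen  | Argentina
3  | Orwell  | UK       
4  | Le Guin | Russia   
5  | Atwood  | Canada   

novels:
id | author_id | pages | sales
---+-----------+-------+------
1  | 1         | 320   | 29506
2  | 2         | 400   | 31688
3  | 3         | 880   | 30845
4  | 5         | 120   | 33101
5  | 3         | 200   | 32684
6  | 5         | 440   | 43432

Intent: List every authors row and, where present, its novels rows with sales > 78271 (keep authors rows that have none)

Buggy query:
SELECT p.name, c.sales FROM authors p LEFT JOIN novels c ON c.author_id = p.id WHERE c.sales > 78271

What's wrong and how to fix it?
Bug: A WHERE condition on the right-hand table after LEFT JOIN drops unmatched parents

Fix: Move the right-table condition into the ON clause so unmatched parents are kept

Corrected query:
SELECT p.name, c.sales FROM authors p LEFT JOIN novels c ON c.author_id = p.id AND c.sales > 78271

Result:
name    | sales
--------+------
Borges  | NULL 
Austen  | NULL 
Orwell  | NULL 
Le Guin | NULL 
Atwood  | NULL 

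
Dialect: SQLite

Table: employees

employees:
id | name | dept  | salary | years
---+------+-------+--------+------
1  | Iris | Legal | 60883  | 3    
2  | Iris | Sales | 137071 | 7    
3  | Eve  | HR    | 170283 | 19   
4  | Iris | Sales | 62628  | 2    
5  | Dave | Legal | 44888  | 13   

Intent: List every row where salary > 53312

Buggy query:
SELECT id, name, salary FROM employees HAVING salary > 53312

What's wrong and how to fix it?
Bug: HAVING filters the output of aggregation, but this query has no GROUP BY and no aggregate functions, so SQLite rejects it (HAVING clause on a non-aggregate query); the condition here is per row

Fix: Replace HAVING with WHERE since the condition applies to individual rows

Corrected query:
SELECT id, name, salary FROM employees WHERE salary > 53312

Result:
id | name | salary
---+------+-------
1  | Iris | 60883 
2  | Iris | 137071
3  | Eve  | 170283
4  | Iris | 62628 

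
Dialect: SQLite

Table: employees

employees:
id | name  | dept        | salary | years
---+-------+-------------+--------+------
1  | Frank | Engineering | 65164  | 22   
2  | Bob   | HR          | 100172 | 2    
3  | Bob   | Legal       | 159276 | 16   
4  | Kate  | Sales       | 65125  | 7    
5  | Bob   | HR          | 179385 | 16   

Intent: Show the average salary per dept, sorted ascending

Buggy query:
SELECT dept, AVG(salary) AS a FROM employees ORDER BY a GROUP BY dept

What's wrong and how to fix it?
Bug: GROUP BY must precede ORDER BY

Fix: Reorder: SELECT … FROM … GROUP BY … ORDER BY …

Corrected query:
SELECT dept, AVG(salary) AS a FROM employees GROUP BY dept ORDER BY a

Result:
dept        | a       
------------+---------
Sales       | 65125   
Engineering | 65164   
HR          | 139778.5
Legal       | 159276  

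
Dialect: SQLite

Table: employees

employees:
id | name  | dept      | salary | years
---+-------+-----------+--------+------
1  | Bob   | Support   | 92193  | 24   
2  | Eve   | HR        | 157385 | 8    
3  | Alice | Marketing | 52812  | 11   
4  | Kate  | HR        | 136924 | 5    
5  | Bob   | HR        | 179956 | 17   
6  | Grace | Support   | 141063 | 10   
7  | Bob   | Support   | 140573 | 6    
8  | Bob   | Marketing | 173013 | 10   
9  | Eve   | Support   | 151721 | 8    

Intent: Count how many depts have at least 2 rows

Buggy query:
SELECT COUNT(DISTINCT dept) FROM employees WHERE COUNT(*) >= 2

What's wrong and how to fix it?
Bug: WHERE filters individual rows, not groups, so a group-level COUNT is invalid there

Fix: Use a subquery that GROUPs and filters with HAVING, then count its rows

Corrected query:
SELECT COUNT(*) FROM (SELECT dept FROM employees GROUP BY dept HAVING COUNT(*) >= 2)

Result:
COUNT(*)
--------
3       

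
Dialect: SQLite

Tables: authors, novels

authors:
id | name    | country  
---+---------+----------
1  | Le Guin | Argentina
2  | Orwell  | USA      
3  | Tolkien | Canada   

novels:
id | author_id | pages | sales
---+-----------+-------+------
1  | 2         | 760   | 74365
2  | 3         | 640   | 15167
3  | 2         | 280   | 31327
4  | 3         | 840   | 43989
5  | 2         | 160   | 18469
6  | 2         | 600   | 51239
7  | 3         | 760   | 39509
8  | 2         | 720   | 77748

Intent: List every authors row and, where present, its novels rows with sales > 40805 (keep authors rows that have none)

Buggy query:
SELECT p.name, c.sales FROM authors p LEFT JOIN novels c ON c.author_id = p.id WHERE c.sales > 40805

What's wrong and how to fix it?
Bug: A WHERE condition on the right-hand table after LEFT JOIN drops unmatched parents

Fix: Put 'c.sales > 40805' in the JOIN's ON clause instead of WHERE

Corrected query:
SELECT p.name, c.sales FROM authors p LEFT JOIN novels c ON c.author_id = p.id AND c.sales > 40805

Result:
name    | sales
--------+------
Le Guin | NULL 
Orwell  | 51239
Orwell  | 74365
Orwell  | 77748
Tolkien | 43989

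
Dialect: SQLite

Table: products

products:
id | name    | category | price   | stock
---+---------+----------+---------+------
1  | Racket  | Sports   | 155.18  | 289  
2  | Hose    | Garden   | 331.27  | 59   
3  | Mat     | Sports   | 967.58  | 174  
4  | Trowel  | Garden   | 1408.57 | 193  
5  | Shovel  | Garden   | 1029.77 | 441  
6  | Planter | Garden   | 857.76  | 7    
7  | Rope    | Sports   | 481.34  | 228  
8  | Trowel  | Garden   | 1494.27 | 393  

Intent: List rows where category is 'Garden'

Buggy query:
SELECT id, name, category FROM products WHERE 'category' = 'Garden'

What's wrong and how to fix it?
Bug: Single quotes denote string literals in SQL; the column name is being compared as a constant string

Fix: Remove the quotes around the column name (or use double quotes for an identifier)

Corrected query:
SELECT id, name, category FROM products WHERE category = 'Garden'

Result:
id | name    | category
---+---------+---------
2  | Hose    | Garden  
4  | Trowel  | Garden  
5  | Shovel  | Garden  
6  | Planter | Garden  
8  | Trowel  | Garden  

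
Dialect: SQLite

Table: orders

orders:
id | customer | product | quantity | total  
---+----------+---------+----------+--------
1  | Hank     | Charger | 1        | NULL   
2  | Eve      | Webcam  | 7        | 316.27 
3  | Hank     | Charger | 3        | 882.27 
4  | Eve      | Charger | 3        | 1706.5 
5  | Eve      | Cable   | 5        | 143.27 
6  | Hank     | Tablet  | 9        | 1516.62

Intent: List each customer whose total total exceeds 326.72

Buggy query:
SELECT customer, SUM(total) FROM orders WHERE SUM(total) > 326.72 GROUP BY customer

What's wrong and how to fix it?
Bug: SUM(total) is an aggregate, but WHERE filters rows before aggregation

Fix: Use HAVING (which filters groups after aggregation) instead of WHERE

Corrected query:
SELECT customer, SUM(total) FROM orders GROUP BY customer HAVING SUM(total) > 326.72

Result:
customer | SUM(total)
---------+-----------
Eve      | 2166.04   
Hank     | 2398.89   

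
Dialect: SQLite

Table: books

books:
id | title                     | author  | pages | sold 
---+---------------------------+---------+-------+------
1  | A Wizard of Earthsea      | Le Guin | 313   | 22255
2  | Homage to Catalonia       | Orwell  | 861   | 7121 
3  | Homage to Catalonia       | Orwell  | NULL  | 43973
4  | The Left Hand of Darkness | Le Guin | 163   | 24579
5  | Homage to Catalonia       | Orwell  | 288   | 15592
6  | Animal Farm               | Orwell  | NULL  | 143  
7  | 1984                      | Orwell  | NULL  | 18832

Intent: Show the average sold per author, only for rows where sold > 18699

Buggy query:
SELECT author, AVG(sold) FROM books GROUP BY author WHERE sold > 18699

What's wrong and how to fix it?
Bug: Row-level WHERE must come before GROUP BY in the clause order

Fix: Place WHERE between FROM and GROUP BY

Corrected query:
SELECT author, AVG(sold) FROM books WHERE sold > 18699 GROUP BY author

Result:
author  | AVG(sold)
--------+----------
Le Guin | 23417    
Orwell  | 31402.5  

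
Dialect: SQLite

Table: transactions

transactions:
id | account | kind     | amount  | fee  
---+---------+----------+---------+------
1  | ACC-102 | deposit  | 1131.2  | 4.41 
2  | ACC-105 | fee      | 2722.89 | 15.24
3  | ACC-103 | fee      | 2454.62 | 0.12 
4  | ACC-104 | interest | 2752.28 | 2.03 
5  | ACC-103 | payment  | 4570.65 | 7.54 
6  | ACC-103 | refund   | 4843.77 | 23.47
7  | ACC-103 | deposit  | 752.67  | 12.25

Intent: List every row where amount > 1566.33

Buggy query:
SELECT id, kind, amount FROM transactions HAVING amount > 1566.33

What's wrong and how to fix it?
Bug: HAVING filters the output of aggregation, but this query has no GROUP BY and no aggregate functions, so SQLite rejects it (HAVING clause on a non-aggregate query); the condition here is per row

Fix: Use WHERE for row-level filtering

Corrected query:
SELECT id, kind, amount FROM transactions WHERE amount > 1566.33

Result:
id | kind     | amount 
---+----------+--------
2  | fee      | 2722.89
3  | fee      | 2454.62
4  | interest | 2752.28
5  | payment  | 4570.65
6  | refund   | 4843.77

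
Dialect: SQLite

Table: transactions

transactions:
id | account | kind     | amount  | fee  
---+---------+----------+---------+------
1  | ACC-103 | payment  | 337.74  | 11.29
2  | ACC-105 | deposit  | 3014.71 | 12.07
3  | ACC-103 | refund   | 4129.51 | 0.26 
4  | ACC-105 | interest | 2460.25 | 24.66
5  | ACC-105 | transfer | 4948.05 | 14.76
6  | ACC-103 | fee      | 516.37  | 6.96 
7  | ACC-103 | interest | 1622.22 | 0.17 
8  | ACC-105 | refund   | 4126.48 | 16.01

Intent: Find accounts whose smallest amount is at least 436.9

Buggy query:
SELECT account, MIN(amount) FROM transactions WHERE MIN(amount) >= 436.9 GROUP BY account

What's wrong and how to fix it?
Bug: MIN() in WHERE is a misuse of aggregate

Fix: Use HAVING for the per-group MIN condition

Corrected query:
SELECT account, MIN(amount) FROM transactions GROUP BY account HAVING MIN(amount) >= 436.9

Result:
account | MIN(amount)
--------+------------
ACC-105 | 2460.25    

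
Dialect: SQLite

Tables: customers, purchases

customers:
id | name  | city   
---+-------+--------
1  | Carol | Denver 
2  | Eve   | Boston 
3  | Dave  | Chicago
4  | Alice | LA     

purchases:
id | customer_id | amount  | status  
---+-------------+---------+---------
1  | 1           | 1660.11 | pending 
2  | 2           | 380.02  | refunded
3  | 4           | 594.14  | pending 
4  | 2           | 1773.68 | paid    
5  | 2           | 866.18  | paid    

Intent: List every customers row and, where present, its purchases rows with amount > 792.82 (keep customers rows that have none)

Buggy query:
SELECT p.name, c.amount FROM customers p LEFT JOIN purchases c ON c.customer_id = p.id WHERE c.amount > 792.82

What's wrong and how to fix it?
Bug: A WHERE condition on the right-hand table after LEFT JOIN drops unmatched parents

Fix: Put 'c.amount > 792.82' in the JOIN's ON clause instead of WHERE

Corrected query:
SELECT p.name, c.amount FROM customers p LEFT JOIN purchases c ON c.customer_id = p.id AND c.amount > 792.82

Result:
name  | amount 
------+--------
Carol | 1660.11
Eve   | 866.18 
Eve   | 1773.68
Dave  | NULL   
Alice | NULL   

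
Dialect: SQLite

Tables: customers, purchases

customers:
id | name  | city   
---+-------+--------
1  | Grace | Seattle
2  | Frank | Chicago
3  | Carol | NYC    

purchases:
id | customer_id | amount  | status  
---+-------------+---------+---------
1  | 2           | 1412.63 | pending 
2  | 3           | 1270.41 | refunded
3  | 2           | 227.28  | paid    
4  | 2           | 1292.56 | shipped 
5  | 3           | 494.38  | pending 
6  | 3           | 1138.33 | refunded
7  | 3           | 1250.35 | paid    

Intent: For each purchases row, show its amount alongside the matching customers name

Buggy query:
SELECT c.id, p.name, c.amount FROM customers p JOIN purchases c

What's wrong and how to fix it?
Bug: JOIN with no ON clause produces a cartesian product; every purchases row pairs with every customers row

Fix: Specify the join condition linking the foreign key to the parent id

Corrected query:
SELECT c.id, p.name, c.amount FROM customers p JOIN purchases c ON c.customer_id = p.id

Result:
id | name  | amount 
---+-------+--------
1  | Frank | 1412.63
2  | Carol | 1270.41
3  | Frank | 227.28 
4  | Frank | 1292.56
5  | Carol | 494.38 
6  | Carol | 1138.33
7  | Carol | 1250.35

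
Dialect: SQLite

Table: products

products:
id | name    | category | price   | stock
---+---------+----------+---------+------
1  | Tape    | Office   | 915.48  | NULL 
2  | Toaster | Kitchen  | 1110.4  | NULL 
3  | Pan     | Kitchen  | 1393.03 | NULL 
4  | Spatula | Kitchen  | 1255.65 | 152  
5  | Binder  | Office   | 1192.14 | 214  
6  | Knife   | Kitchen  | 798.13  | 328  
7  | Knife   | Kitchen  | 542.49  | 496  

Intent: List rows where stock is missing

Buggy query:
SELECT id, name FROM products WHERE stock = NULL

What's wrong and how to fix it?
Bug: '= NULL' is always unknown in SQL three-valued logic, so no rows match

Fix: Replace '= NULL' with 'IS NULL'

Corrected query:
SELECT id, name FROM products WHERE stock IS NULL

Result:
id | name   
---+--------
1  | Tape   
2  | Toaster
3  | Pan    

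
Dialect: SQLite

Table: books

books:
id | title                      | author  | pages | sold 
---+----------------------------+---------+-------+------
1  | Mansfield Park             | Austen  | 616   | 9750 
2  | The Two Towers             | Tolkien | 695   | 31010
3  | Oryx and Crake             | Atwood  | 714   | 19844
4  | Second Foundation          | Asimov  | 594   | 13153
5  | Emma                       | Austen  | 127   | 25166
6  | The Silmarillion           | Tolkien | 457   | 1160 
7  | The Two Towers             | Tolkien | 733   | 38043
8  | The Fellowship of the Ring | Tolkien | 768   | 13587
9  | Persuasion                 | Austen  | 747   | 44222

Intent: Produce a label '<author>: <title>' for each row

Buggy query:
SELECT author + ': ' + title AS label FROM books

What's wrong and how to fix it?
Bug: '+' is numeric addition; on text columns SQLite converts them to 0 instead of concatenating

Fix: Use the || operator for string concatenation

Corrected query:
SELECT author || ': ' || title AS label FROM books

Result:
label                              
-----------------------------------
Austen: Mansfield Park             
Tolkien: The Two Towers            
Atwood: Oryx and Crake             
Asimov: Second Foundation          
Austen: Emma                       
Tolkien: The Silmarillion          
Tolkien: The Two Towers            
Tolkien: The Fellowship of the Ring
Austen: Persuasion                 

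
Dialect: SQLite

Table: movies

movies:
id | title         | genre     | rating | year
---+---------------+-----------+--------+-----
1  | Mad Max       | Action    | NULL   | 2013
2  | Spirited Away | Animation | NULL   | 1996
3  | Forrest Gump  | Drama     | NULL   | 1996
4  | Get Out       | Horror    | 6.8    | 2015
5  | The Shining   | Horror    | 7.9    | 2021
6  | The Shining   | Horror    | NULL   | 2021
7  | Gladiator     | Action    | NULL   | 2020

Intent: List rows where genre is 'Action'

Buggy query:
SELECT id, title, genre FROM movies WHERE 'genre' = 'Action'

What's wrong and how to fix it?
Bug: 'genre' in single quotes is a string literal, not the column; the comparison is literal-vs-literal and never true

Fix: Reference the column as genre without single quotes

Corrected query:
SELECT id, title, genre FROM movies WHERE genre = 'Action'

Result:
id | title     | genre 
---+-----------+-------
1  | Mad Max   | Action
7  | Gladiator | Action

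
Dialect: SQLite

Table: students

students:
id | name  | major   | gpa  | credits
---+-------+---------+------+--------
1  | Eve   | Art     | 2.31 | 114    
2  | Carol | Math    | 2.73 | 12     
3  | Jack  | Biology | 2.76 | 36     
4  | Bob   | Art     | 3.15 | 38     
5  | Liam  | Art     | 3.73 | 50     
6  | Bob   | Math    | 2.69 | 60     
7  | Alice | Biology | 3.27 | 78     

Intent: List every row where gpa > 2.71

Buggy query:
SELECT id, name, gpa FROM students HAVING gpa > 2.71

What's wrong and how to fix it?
Bug: This is a non-aggregate query (no GROUP BY, no aggregates), so in SQLite the HAVING clause is invalid here; a row-level condition belongs in WHERE

Fix: Use WHERE for row-level filtering

Corrected query:
SELECT id, name, gpa FROM students WHERE gpa > 2.71

Result:
id | name  | gpa 
---+-------+-----
2  | Carol | 2.73
3  | Jack  | 2.76
4  | Bob   | 3.15
5  | Liam  | 3.73
7  | Alice | 3.27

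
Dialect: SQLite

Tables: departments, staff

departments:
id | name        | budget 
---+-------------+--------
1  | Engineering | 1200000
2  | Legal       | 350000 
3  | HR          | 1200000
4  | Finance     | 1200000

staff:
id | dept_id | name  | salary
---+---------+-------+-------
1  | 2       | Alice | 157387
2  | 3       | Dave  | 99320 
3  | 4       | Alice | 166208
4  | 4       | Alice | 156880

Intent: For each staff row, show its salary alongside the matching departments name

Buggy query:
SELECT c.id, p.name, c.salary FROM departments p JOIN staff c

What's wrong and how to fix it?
Bug: JOIN with no ON clause produces a cartesian product; every staff row pairs with every departments row

Fix: Add ON c.dept_id = p.id to the JOIN

Corrected query:
SELECT c.id, p.name, c.salary FROM departments p JOIN staff c ON c.dept_id = p.id

Result:
id | name    | salary
---+---------+-------
1  | Legal   | 157387
2  | HR      | 99320 
3  | Finance | 166208
4  | Finance | 156880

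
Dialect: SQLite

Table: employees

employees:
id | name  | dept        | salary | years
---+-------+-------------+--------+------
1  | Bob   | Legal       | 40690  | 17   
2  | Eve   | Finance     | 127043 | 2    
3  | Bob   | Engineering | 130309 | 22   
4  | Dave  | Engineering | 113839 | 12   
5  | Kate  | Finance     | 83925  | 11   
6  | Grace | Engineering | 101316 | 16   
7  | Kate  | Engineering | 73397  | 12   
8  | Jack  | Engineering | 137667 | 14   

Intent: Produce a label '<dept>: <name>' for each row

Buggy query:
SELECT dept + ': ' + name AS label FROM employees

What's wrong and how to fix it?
Bug: SQLite uses || for string concatenation; + coerces text to numbers (yielding 0)

Fix: Use the || operator for string concatenation

Corrected query:
SELECT dept || ': ' || name AS label FROM employees

Result:
label             
------------------
Legal: Bob        
Finance: Eve      
Engineering: Bob  
Engineering: Dave 
Finance: Kate     
Engineering: Grace
Engineering: Kate 
Engineering: Jack 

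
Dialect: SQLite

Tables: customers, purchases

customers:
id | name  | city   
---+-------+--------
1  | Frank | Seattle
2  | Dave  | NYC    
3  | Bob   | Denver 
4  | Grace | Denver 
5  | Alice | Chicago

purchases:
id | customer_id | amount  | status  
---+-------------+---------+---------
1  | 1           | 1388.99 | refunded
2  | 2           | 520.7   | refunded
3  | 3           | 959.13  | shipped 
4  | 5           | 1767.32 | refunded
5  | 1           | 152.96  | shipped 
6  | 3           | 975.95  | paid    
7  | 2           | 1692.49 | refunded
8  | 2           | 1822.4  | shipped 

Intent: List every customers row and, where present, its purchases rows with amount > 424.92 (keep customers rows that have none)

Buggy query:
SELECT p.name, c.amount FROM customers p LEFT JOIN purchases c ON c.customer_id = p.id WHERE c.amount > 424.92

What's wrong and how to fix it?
Bug: Filtering c.amount in WHERE discards the NULL rows produced by LEFT JOIN, turning it into an inner join

Fix: Put 'c.amount > 424.92' in the JOIN's ON clause instead of WHERE

Corrected query:
SELECT p.name, c.amount FROM customers p LEFT JOIN purchases c ON c.customer_id = p.id AND c.amount > 424.92

Result:
name  | amount 
------+--------
Frank | 1388.99
Dave  | 520.7  
Dave  | 1692.49
Dave  | 1822.4 
Bob   | 959.13 
Bob   | 975.95 
Grace | NULL   
Alice | 1767.32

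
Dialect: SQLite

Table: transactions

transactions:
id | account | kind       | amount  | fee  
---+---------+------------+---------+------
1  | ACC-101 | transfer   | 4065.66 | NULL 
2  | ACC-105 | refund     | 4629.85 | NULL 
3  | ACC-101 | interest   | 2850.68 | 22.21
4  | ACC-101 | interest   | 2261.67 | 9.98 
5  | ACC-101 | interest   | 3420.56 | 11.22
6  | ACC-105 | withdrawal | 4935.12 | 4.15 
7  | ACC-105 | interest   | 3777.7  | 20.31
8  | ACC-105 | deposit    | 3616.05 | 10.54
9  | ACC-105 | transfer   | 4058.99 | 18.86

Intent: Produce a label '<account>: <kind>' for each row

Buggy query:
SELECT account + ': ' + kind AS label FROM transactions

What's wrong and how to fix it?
Bug: SQLite uses || for string concatenation; + coerces text to numbers (yielding 0)

Fix: Replace + with || to concatenate text

Corrected query:
SELECT account || ': ' || kind AS label FROM transactions

Result:
label              
-------------------
ACC-101: transfer  
ACC-105: refund    
ACC-101: interest  
ACC-101: interest  
ACC-101: interest  
ACC-105: withdrawal
ACC-105: interest  
ACC-105: deposit   
ACC-105: transfer  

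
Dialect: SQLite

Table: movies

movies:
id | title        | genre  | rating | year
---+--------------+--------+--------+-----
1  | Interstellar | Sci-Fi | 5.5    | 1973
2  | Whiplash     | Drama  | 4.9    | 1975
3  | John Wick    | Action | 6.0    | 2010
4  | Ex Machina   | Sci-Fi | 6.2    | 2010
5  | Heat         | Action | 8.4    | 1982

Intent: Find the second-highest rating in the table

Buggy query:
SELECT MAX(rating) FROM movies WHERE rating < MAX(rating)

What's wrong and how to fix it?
Bug: The inner MAX is an aggregate inside WHERE, which is not allowed

Fix: Compute the overall MAX in a subquery, then take MAX of rows below it

Corrected query:
SELECT MAX(rating) FROM movies WHERE rating < (SELECT MAX(rating) FROM movies)

Result:
MAX(rating)
-----------
6.2        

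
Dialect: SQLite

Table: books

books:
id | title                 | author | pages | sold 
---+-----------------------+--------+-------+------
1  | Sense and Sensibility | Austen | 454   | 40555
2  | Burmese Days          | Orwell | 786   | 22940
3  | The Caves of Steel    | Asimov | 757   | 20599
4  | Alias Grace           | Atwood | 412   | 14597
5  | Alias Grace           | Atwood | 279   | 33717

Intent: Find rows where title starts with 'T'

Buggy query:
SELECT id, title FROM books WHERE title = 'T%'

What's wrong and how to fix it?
Bug: Wildcards only work with LIKE; '=' treats '%' as a literal character

Fix: Replace '=' with LIKE so 'T%' is treated as a pattern

Corrected query:
SELECT id, title FROM books WHERE title LIKE 'T%'

Result:
id | title             
---+-------------------
3  | The Caves of Steel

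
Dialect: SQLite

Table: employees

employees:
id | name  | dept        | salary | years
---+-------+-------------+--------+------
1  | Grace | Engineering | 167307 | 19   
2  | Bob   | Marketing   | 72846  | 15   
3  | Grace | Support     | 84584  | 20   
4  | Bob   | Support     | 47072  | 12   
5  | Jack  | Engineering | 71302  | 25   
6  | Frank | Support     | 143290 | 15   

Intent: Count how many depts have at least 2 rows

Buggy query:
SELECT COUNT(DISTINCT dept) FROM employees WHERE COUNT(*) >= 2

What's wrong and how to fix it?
Bug: WHERE filters individual rows, not groups, so a group-level COUNT is invalid there

Fix: Group first with HAVING COUNT(*) >= 2, then COUNT the resulting groups

Corrected query:
SELECT COUNT(*) FROM (SELECT dept FROM employees GROUP BY dept HAVING COUNT(*) >= 2)

Result:
COUNT(*)
--------
2       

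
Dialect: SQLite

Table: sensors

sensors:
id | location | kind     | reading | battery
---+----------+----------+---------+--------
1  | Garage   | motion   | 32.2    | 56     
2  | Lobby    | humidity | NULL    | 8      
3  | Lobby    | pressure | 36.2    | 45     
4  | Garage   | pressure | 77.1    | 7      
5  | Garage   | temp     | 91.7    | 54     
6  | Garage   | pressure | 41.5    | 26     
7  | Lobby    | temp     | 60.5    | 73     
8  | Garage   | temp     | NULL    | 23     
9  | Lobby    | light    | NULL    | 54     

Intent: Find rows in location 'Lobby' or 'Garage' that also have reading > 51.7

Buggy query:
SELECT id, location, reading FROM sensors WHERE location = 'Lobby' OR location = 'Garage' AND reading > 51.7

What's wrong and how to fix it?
Bug: Without parentheses, AND is evaluated before OR, so the reading filter only applies to the 'Garage' branch

Fix: Add parentheses around the OR so the AND applies to both alternatives

Corrected query:
SELECT id, location, reading FROM sensors WHERE (location = 'Lobby' OR location = 'Garage') AND reading > 51.7

Result:
id | location | reading
---+----------+--------
4  | Garage   | 77.1   
5  | Garage   | 91.7   
7  | Lobby    | 60.5   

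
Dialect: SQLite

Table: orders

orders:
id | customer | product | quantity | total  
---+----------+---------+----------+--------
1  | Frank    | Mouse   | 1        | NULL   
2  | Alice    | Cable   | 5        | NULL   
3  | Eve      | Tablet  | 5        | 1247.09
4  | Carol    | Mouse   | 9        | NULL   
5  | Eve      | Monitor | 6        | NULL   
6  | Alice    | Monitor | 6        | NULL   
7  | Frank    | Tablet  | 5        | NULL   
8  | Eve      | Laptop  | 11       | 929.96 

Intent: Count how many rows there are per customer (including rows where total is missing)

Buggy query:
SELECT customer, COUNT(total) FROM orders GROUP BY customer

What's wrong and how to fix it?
Bug: COUNT(total) skips NULLs, so groups with missing total are undercounted

Fix: Use COUNT(*) to count all rows regardless of NULL

Corrected query:
SELECT customer, COUNT(*) FROM orders GROUP BY customer

Result:
customer | COUNT(*)
---------+---------
Alice    | 2       
Carol    | 1       
Eve      | 3       
Frank    | 2       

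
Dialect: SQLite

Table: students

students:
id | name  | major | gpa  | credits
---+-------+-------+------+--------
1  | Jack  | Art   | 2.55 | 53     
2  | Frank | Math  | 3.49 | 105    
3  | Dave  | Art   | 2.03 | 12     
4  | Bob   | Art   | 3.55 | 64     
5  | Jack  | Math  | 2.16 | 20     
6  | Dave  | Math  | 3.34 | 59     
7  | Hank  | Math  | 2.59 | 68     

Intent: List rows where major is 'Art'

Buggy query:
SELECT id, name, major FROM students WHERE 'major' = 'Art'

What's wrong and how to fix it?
Bug: Single quotes denote string literals in SQL; the column name is being compared as a constant string

Fix: Remove the quotes around the column name (or use double quotes for an identifier)

Corrected query:
SELECT id, name, major FROM students WHERE major = 'Art'

Result:
id | name | major
---+------+------
1  | Jack | Art  
3  | Dave | Art  
4  | Bob  | Art  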